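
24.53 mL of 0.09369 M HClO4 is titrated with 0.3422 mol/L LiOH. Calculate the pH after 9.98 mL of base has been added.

n(acid) = 0.09369 x 0.02453 = 0.002298 mol; n(LiOH) added = 0.3422 x 0.009980 = 0.003415 mol.
Base is in excess by 0.003415 - 0.002298 = 0.001117 mol in a total volume of 0.03451 L.
[OH^-] = 0.001117/0.03451 = 0.03237 M, so pOH = 1.49 and pH = 14.00 - 1.49 = 12.51.

12.51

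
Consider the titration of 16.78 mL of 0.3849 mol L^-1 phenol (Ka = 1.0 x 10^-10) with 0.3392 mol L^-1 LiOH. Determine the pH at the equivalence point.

11.63

n(C6H5OH) = 0.3849 x 0.01678 = 0.006459 mol; V(LiOH) at equivalence = 0.006459/0.3392 = 0.01904 L.
At equivalence all the acid is converted to C6H5O-; total volume = 0.01678 + 0.01904 = 0.03582 L, so [C6H5O-] = 0.006459/0.03582 = 0.1803 M.
Kb = Kw/Ka = 1.0e-14 / 1.0 x 10^-10 = 0.000100.
[OH^-] = sqrt(Kb x [C6H5O-]) = sqrt(0.000100 x 0.1803) = 0.00425 M.
pOH = 2.37, so pH = 14.00 - 2.37 = 11.63.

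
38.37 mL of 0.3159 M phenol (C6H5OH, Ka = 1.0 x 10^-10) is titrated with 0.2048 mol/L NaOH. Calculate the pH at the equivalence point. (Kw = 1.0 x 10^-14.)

11.55

n(C6H5OH) = 0.3159 x 0.03837 = 0.01212 mol; V(NaOH) at equivalence = 0.01212/0.2048 = 0.05918 L.
At equivalence all the acid is converted to C6H5O-; total volume = 0.03837 + 0.05918 = 0.09755 L, so [C6H5O-] = 0.01212/0.09755 = 0.1242 M.
Kb = Kw/Ka = 1.0e-14 / 1.0 x 10^-10 = 0.000100.
[OH^-] = sqrt(Kb x [C6H5O-]) = sqrt(0.000100 x 0.1242) = 0.00352 M.
pOH = 2.45, so pH = 14.00 - 2.45 = 11.55.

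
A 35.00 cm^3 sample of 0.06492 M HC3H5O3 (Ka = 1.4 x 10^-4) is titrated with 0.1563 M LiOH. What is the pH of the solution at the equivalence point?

8.26

n(HC3H5O3) = 0.06492 x 0.03500 = 0.002272 mol; V(LiOH) at equivalence = 0.002272/0.1563 = 0.01454 L.
At equivalence all the acid is converted to C3H5O3-; total volume = 0.03500 + 0.01454 = 0.04954 L, so [C3H5O3-] = 0.002272/0.04954 = 0.04587 M.
Kb = Kw/Ka = 1.0e-14 / 1.4 x 10^-4 = 7.14e-11.
[OH^-] = sqrt(Kb x [C3H5O3-]) = sqrt(7.14e-11 x 0.04587) = 1.81e-6 M.
pOH = 5.74, so pH = 14.00 - 5.74 = 8.26.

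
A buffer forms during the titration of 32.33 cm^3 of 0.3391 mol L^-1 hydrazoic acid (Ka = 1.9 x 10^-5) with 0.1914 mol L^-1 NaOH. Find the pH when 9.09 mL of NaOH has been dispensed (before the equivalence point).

Initial n(HN3) = 0.3391 x 0.03233 = 0.01096 mol.
n(NaOH) added = 0.1914 x 0.009090 = 0.001740 mol, converting that many moles of HN3 to N3-.
Remaining n(HN3) = 0.009223 mol; n(N3-) = 0.001740 mol.
By Henderson-Hasselbalch, pH = pKa + log([A^-]/[HA]) = 4.72 + log(0.001740/0.009223) = 4.72 + (-0.72) = 4.00.

4.00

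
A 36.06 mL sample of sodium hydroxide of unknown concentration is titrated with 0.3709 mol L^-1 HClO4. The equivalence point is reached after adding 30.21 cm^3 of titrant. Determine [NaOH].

n(HClO4) delivered = 0.3709 x 0.03021 = 0.01120 mol.
For a 1:1 reaction, n(NaOH) = 0.01120 mol.
[NaOH] = 0.01120 mol / 0.03606 L = 0.311 M.

0.311 M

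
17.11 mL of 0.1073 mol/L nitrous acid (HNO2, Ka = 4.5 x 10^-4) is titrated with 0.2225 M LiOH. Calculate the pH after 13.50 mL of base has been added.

12.58

n(acid) = 0.1073 x 0.01711 = 0.001836 mol; n(LiOH) added = 0.2225 x 0.01350 = 0.003004 mol.
Base is in excess by 0.003004 - 0.001836 = 0.001168 mol in a total volume of 0.03061 L.
[OH^-] = 0.001168/0.03061 = 0.03815 M, so pOH = 1.42 and pH = 14.00 - 1.42 = 12.58.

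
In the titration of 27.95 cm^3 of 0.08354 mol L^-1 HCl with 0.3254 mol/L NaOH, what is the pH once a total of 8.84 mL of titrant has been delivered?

n(acid) = 0.08354 x 0.02795 = 0.002335 mol; n(NaOH) added = 0.3254 x 0.008840 = 0.002877 mol.
Base is in excess by 0.002877 - 0.002335 = 0.0005416 mol in a total volume of 0.03679 L.
[OH^-] = 0.0005416/0.03679 = 0.01472 M, so pOH = 1.83 and pH = 14.00 - 1.83 = 12.17.

12.17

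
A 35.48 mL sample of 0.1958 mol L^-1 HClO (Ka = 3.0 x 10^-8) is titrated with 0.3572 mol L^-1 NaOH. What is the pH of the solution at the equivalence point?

n(HClO) = 0.1958 x 0.03548 = 0.006947 mol; V(NaOH) at equivalence = 0.006947/0.3572 = 0.01945 L.
At equivalence all the acid is converted to ClO-; total volume = 0.03548 + 0.01945 = 0.05493 L, so [ClO-] = 0.006947/0.05493 = 0.1265 M.
Kb = Kw/Ka = 1.0e-14 / 3.0 x 10^-8 = 3.33e-7.
[OH^-] = sqrt(Kb x [ClO-]) = sqrt(3.33e-7 x 0.1265) = 0.000205 M.
pOH = 3.69, so pH = 14.00 - 3.69 = 10.31.

10.31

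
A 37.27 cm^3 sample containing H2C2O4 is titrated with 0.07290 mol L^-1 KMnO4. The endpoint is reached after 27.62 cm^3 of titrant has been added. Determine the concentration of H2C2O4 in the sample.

0.135 M

n(KMnO4) = 0.07290 x 0.02762 = 0.002013 mol.
From the balanced equation, 2 mol KMnO4 reacts with 5 mol H2C2O4, so n(H2C2O4) = 0.002013 x 5/2 = 0.005034 mol.
[H2C2O4] = 0.005034 / 0.03727 L = 0.135 M.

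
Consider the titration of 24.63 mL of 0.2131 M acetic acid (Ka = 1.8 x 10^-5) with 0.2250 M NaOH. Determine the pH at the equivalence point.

8.89

n(CH3COOH) = 0.2131 x 0.02463 = 0.005249 mol; V(NaOH) at equivalence = 0.005249/0.2250 = 0.02333 L.
At equivalence all the acid is converted to CH3COO-; total volume = 0.02463 + 0.02333 = 0.04796 L, so [CH3COO-] = 0.005249/0.04796 = 0.1094 M.
Kb = Kw/Ka = 1.0e-14 / 1.8 x 10^-5 = 5.56e-10.
[OH^-] = sqrt(Kb x [CH3COO-]) = sqrt(5.56e-10 x 0.1094) = 7.80e-6 M.
pOH = 5.11, so pH = 14.00 - 5.11 = 8.89.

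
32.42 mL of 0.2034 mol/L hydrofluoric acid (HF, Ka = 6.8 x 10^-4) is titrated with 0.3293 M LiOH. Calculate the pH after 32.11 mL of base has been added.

n(acid) = 0.2034 x 0.03242 = 0.006594 mol; n(LiOH) added = 0.3293 x 0.03211 = 0.01057 mol.
Base is in excess by 0.01057 - 0.006594 = 0.003980 mol in a total volume of 0.06453 L.
[OH^-] = 0.003980/0.06453 = 0.06167 M, so pOH = 1.21 and pH = 14.00 - 1.21 = 12.79.

12.79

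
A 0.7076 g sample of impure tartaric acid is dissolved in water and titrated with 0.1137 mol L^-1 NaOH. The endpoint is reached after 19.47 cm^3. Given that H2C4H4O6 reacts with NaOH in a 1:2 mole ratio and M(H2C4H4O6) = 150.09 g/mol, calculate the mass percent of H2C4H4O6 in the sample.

n(NaOH) = 0.1137 x 0.01947 = 0.002214 mol.
n(H2C4H4O6) = 0.002214 / 2 = 0.001107 mol.
mass of H2C4H4O6 = 0.001107 x 150.09 = 0.1661 g.
% purity = 0.1661 / 0.7076 x 100 = 23.5%.

23.5%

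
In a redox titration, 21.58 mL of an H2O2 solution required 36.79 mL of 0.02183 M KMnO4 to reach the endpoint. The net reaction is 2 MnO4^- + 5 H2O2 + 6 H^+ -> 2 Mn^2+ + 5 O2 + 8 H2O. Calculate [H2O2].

n(KMnO4) = 0.02183 x 0.03679 = 0.0008031 mol.
From the balanced equation, 2 mol KMnO4 reacts with 5 mol H2O2, so n(H2O2) = 0.0008031 x 5/2 = 0.002008 mol.
[H2O2] = 0.002008 / 0.02158 L = 0.0930 M.

0.0930 M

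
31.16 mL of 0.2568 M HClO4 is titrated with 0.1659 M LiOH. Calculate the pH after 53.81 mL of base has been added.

n(acid) = 0.2568 x 0.03116 = 0.008002 mol; n(LiOH) added = 0.1659 x 0.05381 = 0.008927 mol.
Base is in excess by 0.008927 - 0.008002 = 0.0009252 mol in a total volume of 0.08497 L.
[OH^-] = 0.0009252/0.08497 = 0.01089 M, so pOH = 1.96 and pH = 14.00 - 1.96 = 12.04.

12.04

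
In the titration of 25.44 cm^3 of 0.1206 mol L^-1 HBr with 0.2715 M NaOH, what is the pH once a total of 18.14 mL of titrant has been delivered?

n(acid) = 0.1206 x 0.02544 = 0.003068 mol; n(NaOH) added = 0.2715 x 0.01814 = 0.004925 mol.
Base is in excess by 0.004925 - 0.003068 = 0.001857 mol in a total volume of 0.04358 L.
[OH^-] = 0.001857/0.04358 = 0.04261 M, so pOH = 1.37 and pH = 14.00 - 1.37 = 12.63.

12.63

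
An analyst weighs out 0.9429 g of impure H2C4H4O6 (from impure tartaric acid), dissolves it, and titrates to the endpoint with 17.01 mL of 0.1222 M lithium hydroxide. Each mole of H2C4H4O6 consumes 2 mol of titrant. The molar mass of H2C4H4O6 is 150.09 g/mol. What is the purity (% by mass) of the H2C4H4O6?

n(LiOH) = 0.1222 x 0.01701 = 0.002079 mol.
n(H2C4H4O6) = 0.002079 / 2 = 0.001039 mol.
mass of H2C4H4O6 = 0.001039 x 150.09 = 0.1560 g.
% purity = 0.1560 / 0.9429 x 100 = 16.5%.

16.5%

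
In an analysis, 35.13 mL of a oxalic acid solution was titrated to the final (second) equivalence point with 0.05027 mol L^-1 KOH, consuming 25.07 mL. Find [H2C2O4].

n(KOH) = 0.05027 x 0.02507 = 0.001260 mol.
At the final (second) equivalence point, 2 mol OH^- react per mol H2C2O4, so n(H2C2O4) = 0.001260 / 2 = 0.0006301 mol.
[H2C2O4] = 0.0006301 / 0.03513 L = 0.0179 M.

0.0179 M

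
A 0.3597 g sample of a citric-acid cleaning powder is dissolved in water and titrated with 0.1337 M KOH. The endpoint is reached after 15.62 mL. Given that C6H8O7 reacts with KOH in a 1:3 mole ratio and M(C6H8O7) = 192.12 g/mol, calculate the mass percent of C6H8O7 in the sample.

37.2%

n(KOH) = 0.1337 x 0.01562 = 0.002088 mol.
n(C6H8O7) = 0.002088 / 3 = 0.0006961 mol.
mass of C6H8O7 = 0.0006961 x 192.12 = 0.1337 g.
% purity = 0.1337 / 0.3597 x 100 = 37.2%.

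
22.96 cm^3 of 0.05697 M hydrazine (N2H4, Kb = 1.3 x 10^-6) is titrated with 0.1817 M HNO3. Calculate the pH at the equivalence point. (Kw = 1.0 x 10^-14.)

n(N2H4) = 0.05697 x 0.02296 = 0.001308 mol; V(HNO3) at equivalence = 0.001308/0.1817 = 0.007199 L.
At equivalence the base is fully converted to N2H5+; total volume = 0.03016 L, so [N2H5+] = 0.001308/0.03016 = 0.04337 M.
Ka(N2H5+) = Kw/Kb = 1.0e-14 / 1.3 x 10^-6 = 7.69e-9.
[H^+] = sqrt(Ka x [N2H5+]) = sqrt(7.69e-9 x 0.04337) = 1.83e-5 M.
pH = -log(1.83e-5) = 4.74.

4.74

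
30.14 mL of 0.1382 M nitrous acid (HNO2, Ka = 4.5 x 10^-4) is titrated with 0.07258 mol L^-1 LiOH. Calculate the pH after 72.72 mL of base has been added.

n(acid) = 0.1382 x 0.03014 = 0.004165 mol; n(LiOH) added = 0.07258 x 0.07272 = 0.005278 mol.
Base is in excess by 0.005278 - 0.004165 = 0.001113 mol in a total volume of 0.1029 L.
[OH^-] = 0.001113/0.1029 = 0.01082 M, so pOH = 1.97 and pH = 14.00 - 1.97 = 12.03.

12.03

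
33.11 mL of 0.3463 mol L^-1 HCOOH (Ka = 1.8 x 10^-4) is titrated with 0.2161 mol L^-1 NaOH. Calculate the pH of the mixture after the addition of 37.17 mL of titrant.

Initial n(HCOOH) = 0.3463 x 0.03311 = 0.01147 mol.
n(NaOH) added = 0.2161 x 0.03717 = 0.008032 mol, converting that many moles of HCOOH to HCOO-.
Remaining n(HCOOH) = 0.003434 mol; n(HCOO-) = 0.008032 mol.
By Henderson-Hasselbalch, pH = pKa + log([A^-]/[HA]) = 3.74 + log(0.008032/0.003434) = 3.74 + (+0.37) = 4.11.

4.11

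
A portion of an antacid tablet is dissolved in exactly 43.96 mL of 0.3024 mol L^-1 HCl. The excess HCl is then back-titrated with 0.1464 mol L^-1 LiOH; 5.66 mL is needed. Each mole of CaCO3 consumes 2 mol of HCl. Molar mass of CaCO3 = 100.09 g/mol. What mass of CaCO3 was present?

Total n(HCl) added = 0.3024 x 0.04396 = 0.01329 mol.
n(LiOH) used = 0.1464 x 0.005660 = 0.0008286 mol, which equals the excess n(HCl).
So n(HCl) consumed by the sample = 0.01329 - 0.0008286 = 0.01246 mol.
n(CaCO3) = 0.01246 / 2 = 0.006232 mol.
mass = 0.006232 mol x 100.09 g/mol = 0.624 g.

0.624 g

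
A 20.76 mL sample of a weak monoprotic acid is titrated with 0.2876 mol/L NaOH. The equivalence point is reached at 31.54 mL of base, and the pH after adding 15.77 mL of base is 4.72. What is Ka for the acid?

15.77 mL is half of the equivalence volume, so this is the half-equivalence point where [HA] = [A^-].
At half-equivalence pH = pKa, so pKa = 4.72.
Ka = 10^(-4.72) = 1.9 x 10^-5.

1.9 x 10^-5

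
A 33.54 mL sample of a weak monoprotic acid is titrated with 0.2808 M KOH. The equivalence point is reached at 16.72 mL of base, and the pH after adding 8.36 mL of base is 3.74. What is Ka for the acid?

1.8 x 10^-4

8.36 mL is half of the equivalence volume, so this is the half-equivalence point where [HA] = [A^-].
At half-equivalence pH = pKa, so pKa = 3.74.
Ka = 10^(-3.74) = 1.8 x 10^-4.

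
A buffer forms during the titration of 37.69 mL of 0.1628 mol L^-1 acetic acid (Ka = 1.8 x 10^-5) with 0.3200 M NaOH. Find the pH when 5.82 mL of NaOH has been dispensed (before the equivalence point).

4.38

Initial n(CH3COOH) = 0.1628 x 0.03769 = 0.006136 mol.
n(NaOH) added = 0.3200 x 0.005820 = 0.001862 mol, converting that many moles of CH3COOH to CH3COO-.
Remaining n(CH3COOH) = 0.004274 mol; n(CH3COO-) = 0.001862 mol.
By Henderson-Hasselbalch, pH = pKa + log([A^-]/[HA]) = 4.74 + log(0.001862/0.004274) = 4.74 + (-0.36) = 4.38.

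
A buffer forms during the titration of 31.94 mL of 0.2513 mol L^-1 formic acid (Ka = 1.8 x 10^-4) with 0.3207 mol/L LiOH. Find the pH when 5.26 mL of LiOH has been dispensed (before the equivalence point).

3.17

Initial n(HCOOH) = 0.2513 x 0.03194 = 0.008027 mol.
n(LiOH) added = 0.3207 x 0.005260 = 0.001687 mol, converting that many moles of HCOOH to HCOO-.
Remaining n(HCOOH) = 0.006340 mol; n(HCOO-) = 0.001687 mol.
By Henderson-Hasselbalch, pH = pKa + log([A^-]/[HA]) = 3.74 + log(0.001687/0.006340) = 3.74 + (-0.57) = 3.17.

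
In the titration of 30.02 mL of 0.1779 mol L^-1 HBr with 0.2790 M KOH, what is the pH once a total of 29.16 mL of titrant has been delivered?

n(acid) = 0.1779 x 0.03002 = 0.005341 mol; n(KOH) added = 0.2790 x 0.02916 = 0.008136 mol.
Base is in excess by 0.008136 - 0.005341 = 0.002795 mol in a total volume of 0.05918 L.
[OH^-] = 0.002795/0.05918 = 0.04723 M, so pOH = 1.33 and pH = 14.00 - 1.33 = 12.67.

12.67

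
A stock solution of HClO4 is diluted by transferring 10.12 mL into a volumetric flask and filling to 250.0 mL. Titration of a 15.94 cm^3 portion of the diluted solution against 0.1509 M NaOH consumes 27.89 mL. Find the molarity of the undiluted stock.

n(NaOH) = 0.1509 x 0.02789 = 0.004209 mol.
n(HClO4) in the aliquot = 0.004209 mol.
[diluted HClO4] = 0.004209 / 0.01594 = 0.2640 M.
Dilution factor = 250.0/10.12 = 24.70, so [stock] = 0.2640 x 24.70 = 6.52 M.

6.52 M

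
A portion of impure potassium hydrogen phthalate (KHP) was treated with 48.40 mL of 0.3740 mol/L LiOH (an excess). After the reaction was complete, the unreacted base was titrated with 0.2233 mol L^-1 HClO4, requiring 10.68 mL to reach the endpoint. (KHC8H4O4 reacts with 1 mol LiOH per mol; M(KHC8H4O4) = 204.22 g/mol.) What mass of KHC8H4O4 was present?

Total n(LiOH) added = 0.3740 x 0.04840 = 0.01810 mol.
n(HClO4) used = 0.2233 x 0.01068 = 0.002385 mol, which equals the excess n(LiOH).
So n(LiOH) consumed by the sample = 0.01810 - 0.002385 = 0.01572 mol.
n(KHC8H4O4) = 0.01572 / 1 = 0.01572 mol.
mass = 0.01572 mol x 204.22 g/mol = 3.21 g.

3.21 g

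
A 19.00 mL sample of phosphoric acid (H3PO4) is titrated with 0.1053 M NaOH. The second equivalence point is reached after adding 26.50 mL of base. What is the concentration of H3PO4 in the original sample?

n(NaOH) = 0.1053 x 0.02650 = 0.002790 mol.
At the second equivalence point, 2 mol OH^- react per mol H3PO4, so n(H3PO4) = 0.002790 / 2 = 0.001395 mol.
[H3PO4] = 0.001395 / 0.01900 L = 0.0734 M.

0.0734 M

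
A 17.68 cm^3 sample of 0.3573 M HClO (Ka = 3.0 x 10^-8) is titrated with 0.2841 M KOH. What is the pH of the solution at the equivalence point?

n(HClO) = 0.3573 x 0.01768 = 0.006317 mol; V(KOH) at equivalence = 0.006317/0.2841 = 0.02224 L.
At equivalence all the acid is converted to ClO-; total volume = 0.01768 + 0.02224 = 0.03992 L, so [ClO-] = 0.006317/0.03992 = 0.1583 M.
Kb = Kw/Ka = 1.0e-14 / 3.0 x 10^-8 = 3.33e-7.
[OH^-] = sqrt(Kb x [ClO-]) = sqrt(3.33e-7 x 0.1583) = 0.000230 M.
pOH = 3.64, so pH = 14.00 - 3.64 = 10.36.

10.36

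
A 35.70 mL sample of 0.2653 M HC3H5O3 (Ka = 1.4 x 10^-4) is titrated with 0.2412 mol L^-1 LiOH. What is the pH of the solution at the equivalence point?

8.48

n(HC3H5O3) = 0.2653 x 0.03570 = 0.009471 mol; V(LiOH) at equivalence = 0.009471/0.2412 = 0.03927 L.
At equivalence all the acid is converted to C3H5O3-; total volume = 0.03570 + 0.03927 = 0.07497 L, so [C3H5O3-] = 0.009471/0.07497 = 0.1263 M.
Kb = Kw/Ka = 1.0e-14 / 1.4 x 10^-4 = 7.14e-11.
[OH^-] = sqrt(Kb x [C3H5O3-]) = sqrt(7.14e-11 x 0.1263) = 3.00e-6 M.
pOH = 5.52, so pH = 14.00 - 5.52 = 8.48.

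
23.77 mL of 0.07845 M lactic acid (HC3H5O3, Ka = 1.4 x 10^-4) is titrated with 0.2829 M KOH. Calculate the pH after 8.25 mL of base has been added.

n(acid) = 0.07845 x 0.02377 = 0.001865 mol; n(KOH) added = 0.2829 x 0.008250 = 0.002334 mol.
Base is in excess by 0.002334 - 0.001865 = 0.0004692 mol in a total volume of 0.03202 L.
[OH^-] = 0.0004692/0.03202 = 0.01465 M, so pOH = 1.83 and pH = 14.00 - 1.83 = 12.17.

12.17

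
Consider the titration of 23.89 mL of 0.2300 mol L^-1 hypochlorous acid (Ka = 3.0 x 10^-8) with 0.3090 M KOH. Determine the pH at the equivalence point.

10.32

n(HClO) = 0.2300 x 0.02389 = 0.005495 mol; V(KOH) at equivalence = 0.005495/0.3090 = 0.01778 L.
At equivalence all the acid is converted to ClO-; total volume = 0.02389 + 0.01778 = 0.04167 L, so [ClO-] = 0.005495/0.04167 = 0.1319 M.
Kb = Kw/Ka = 1.0e-14 / 3.0 x 10^-8 = 3.33e-7.
[OH^-] = sqrt(Kb x [ClO-]) = sqrt(3.33e-7 x 0.1319) = 0.000210 M.
pOH = 3.68, so pH = 14.00 - 3.68 = 10.32.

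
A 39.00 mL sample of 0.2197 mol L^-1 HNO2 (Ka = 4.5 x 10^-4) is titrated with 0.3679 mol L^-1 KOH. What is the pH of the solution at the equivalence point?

n(HNO2) = 0.2197 x 0.03900 = 0.008568 mol; V(KOH) at equivalence = 0.008568/0.3679 = 0.02329 L.
At equivalence all the acid is converted to NO2-; total volume = 0.03900 + 0.02329 = 0.06229 L, so [NO2-] = 0.008568/0.06229 = 0.1376 M.
Kb = Kw/Ka = 1.0e-14 / 4.5 x 10^-4 = 2.22e-11.
[OH^-] = sqrt(Kb x [NO2-]) = sqrt(2.22e-11 x 0.1376) = 1.75e-6 M.
pOH = 5.76, so pH = 14.00 - 5.76 = 8.24.

8.24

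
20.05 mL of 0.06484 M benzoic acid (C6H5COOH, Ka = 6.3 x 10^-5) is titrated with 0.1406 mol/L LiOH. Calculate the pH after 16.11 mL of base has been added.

12.43

n(acid) = 0.06484 x 0.02005 = 0.001300 mol; n(LiOH) added = 0.1406 x 0.01611 = 0.002265 mol.
Base is in excess by 0.002265 - 0.001300 = 0.0009650 mol in a total volume of 0.03616 L.
[OH^-] = 0.0009650/0.03616 = 0.02669 M, so pOH = 1.57 and pH = 14.00 - 1.57 = 12.43.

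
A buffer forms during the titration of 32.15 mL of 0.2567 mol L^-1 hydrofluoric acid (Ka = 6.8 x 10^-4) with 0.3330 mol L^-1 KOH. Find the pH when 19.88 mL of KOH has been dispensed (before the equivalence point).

3.78

Initial n(HF) = 0.2567 x 0.03215 = 0.008253 mol.
n(KOH) added = 0.3330 x 0.01988 = 0.006620 mol, converting that many moles of HF to F-.
Remaining n(HF) = 0.001633 mol; n(F-) = 0.006620 mol.
By Henderson-Hasselbalch, pH = pKa + log([A^-]/[HA]) = 3.17 + log(0.006620/0.001633) = 3.17 + (+0.61) = 3.78.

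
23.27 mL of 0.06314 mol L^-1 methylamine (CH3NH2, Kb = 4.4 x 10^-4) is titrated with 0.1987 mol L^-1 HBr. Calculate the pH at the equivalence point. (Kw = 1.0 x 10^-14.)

n(CH3NH2) = 0.06314 x 0.02327 = 0.001469 mol; V(HBr) at equivalence = 0.001469/0.1987 = 0.007394 L.
At equivalence the base is fully converted to CH3NH3+; total volume = 0.03066 L, so [CH3NH3+] = 0.001469/0.03066 = 0.04791 M.
Ka(CH3NH3+) = Kw/Kb = 1.0e-14 / 4.4 x 10^-4 = 2.27e-11.
[H^+] = sqrt(Ka x [CH3NH3+]) = sqrt(2.27e-11 x 0.04791) = 1.04e-6 M.
pH = -log(1.04e-6) = 5.98.

5.98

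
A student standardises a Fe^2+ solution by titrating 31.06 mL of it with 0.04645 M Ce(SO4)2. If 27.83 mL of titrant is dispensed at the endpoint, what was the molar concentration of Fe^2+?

n(Ce(SO4)2) = 0.04645 x 0.02783 = 0.001293 mol.
From the balanced equation, 1 mol Ce(SO4)2 reacts with 1 mol Fe^2+, so n(Fe^2+) = 0.001293 x 1/1 = 0.001293 mol.
[Fe^2+] = 0.001293 / 0.03106 L = 0.0416 M.

0.0416 M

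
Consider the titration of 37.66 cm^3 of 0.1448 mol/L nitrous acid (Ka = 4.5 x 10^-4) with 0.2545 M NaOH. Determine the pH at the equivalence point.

n(HNO2) = 0.1448 x 0.03766 = 0.005453 mol; V(NaOH) at equivalence = 0.005453/0.2545 = 0.02143 L.
At equivalence all the acid is converted to NO2-; total volume = 0.03766 + 0.02143 = 0.05909 L, so [NO2-] = 0.005453/0.05909 = 0.09229 M.
Kb = Kw/Ka = 1.0e-14 / 4.5 x 10^-4 = 2.22e-11.
[OH^-] = sqrt(Kb x [NO2-]) = sqrt(2.22e-11 x 0.09229) = 1.43e-6 M.
pOH = 5.84, so pH = 14.00 - 5.84 = 8.16.

8.16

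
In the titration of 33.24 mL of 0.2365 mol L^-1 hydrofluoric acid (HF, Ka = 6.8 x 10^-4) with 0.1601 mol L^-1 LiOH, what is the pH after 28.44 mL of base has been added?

3.31

Initial n(HF) = 0.2365 x 0.03324 = 0.007861 mol.
n(LiOH) added = 0.1601 x 0.02844 = 0.004553 mol, converting that many moles of HF to F-.
Remaining n(HF) = 0.003308 mol; n(F-) = 0.004553 mol.
By Henderson-Hasselbalch, pH = pKa + log([A^-]/[HA]) = 3.17 + log(0.004553/0.003308) = 3.17 + (+0.14) = 3.31.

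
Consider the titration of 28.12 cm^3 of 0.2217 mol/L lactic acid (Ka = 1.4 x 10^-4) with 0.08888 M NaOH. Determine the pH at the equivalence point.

8.33

n(HC3H5O3) = 0.2217 x 0.02812 = 0.006234 mol; V(NaOH) at equivalence = 0.006234/0.08888 = 0.07014 L.
At equivalence all the acid is converted to C3H5O3-; total volume = 0.02812 + 0.07014 = 0.09826 L, so [C3H5O3-] = 0.006234/0.09826 = 0.06344 M.
Kb = Kw/Ka = 1.0e-14 / 1.4 x 10^-4 = 7.14e-11.
[OH^-] = sqrt(Kb x [C3H5O3-]) = sqrt(7.14e-11 x 0.06344) = 2.13e-6 M.
pOH = 5.67, so pH = 14.00 - 5.67 = 8.33.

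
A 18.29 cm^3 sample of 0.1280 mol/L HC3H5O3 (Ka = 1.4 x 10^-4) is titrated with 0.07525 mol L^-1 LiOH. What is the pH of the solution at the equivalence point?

n(HC3H5O3) = 0.1280 x 0.01829 = 0.002341 mol; V(LiOH) at equivalence = 0.002341/0.07525 = 0.03111 L.
At equivalence all the acid is converted to C3H5O3-; total volume = 0.01829 + 0.03111 = 0.04940 L, so [C3H5O3-] = 0.002341/0.04940 = 0.04739 M.
Kb = Kw/Ka = 1.0e-14 / 1.4 x 10^-4 = 7.14e-11.
[OH^-] = sqrt(Kb x [C3H5O3-]) = sqrt(7.14e-11 x 0.04739) = 1.84e-6 M.
pOH = 5.74, so pH = 14.00 - 5.74 = 8.26.

8.26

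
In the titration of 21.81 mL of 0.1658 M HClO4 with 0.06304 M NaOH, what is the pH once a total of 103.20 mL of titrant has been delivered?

n(acid) = 0.1658 x 0.02181 = 0.003616 mol; n(NaOH) added = 0.06304 x 0.1032 = 0.006506 mol.
Base is in excess by 0.006506 - 0.003616 = 0.002890 mol in a total volume of 0.1250 L.
[OH^-] = 0.002890/0.1250 = 0.02312 M, so pOH = 1.64 and pH = 14.00 - 1.64 = 12.36.

12.36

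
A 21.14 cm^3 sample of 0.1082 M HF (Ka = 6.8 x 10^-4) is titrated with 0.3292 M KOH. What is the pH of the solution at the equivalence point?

n(HF) = 0.1082 x 0.02114 = 0.002287 mol; V(KOH) at equivalence = 0.002287/0.3292 = 0.006948 L.
At equivalence all the acid is converted to F-; total volume = 0.02114 + 0.006948 = 0.02809 L, so [F-] = 0.002287/0.02809 = 0.08143 M.
Kb = Kw/Ka = 1.0e-14 / 6.8 x 10^-4 = 1.47e-11.
[OH^-] = sqrt(Kb x [F-]) = sqrt(1.47e-11 x 0.08143) = 1.09e-6 M.
pOH = 5.96, so pH = 14.00 - 5.96 = 8.04.

8.04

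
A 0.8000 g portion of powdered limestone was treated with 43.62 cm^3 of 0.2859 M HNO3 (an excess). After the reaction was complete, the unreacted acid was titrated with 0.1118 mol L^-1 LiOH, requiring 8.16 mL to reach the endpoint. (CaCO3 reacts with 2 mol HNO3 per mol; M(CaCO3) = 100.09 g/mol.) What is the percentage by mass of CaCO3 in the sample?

72.3%

Total n(HNO3) added = 0.2859 x 0.04362 = 0.01247 mol.
n(LiOH) used = 0.1118 x 0.008160 = 0.0009123 mol, which equals the excess n(HNO3).
So n(HNO3) consumed by the sample = 0.01247 - 0.0009123 = 0.01156 mol.
n(CaCO3) = 0.01156 / 2 = 0.005779 mol.
mass CaCO3 = 0.005779 x 100.09 = 0.5785 g, so %CaCO3 = 0.5785/0.8000 x 100 = 72.3%.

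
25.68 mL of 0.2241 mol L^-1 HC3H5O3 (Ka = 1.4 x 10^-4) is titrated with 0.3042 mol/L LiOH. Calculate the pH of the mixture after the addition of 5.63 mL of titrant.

3.48

Initial n(HC3H5O3) = 0.2241 x 0.02568 = 0.005755 mol.
n(LiOH) added = 0.3042 x 0.005630 = 0.001713 mol, converting that many moles of HC3H5O3 to C3H5O3-.
Remaining n(HC3H5O3) = 0.004042 mol; n(C3H5O3-) = 0.001713 mol.
By Henderson-Hasselbalch, pH = pKa + log([A^-]/[HA]) = 3.85 + log(0.001713/0.004042) = 3.85 + (-0.37) = 3.48.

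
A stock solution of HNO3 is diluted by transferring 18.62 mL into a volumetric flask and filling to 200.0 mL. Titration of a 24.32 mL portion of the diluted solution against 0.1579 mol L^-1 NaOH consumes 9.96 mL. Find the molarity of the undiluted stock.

n(NaOH) = 0.1579 x 0.009960 = 0.001573 mol.
n(HNO3) in the aliquot = 0.001573 mol.
[diluted HNO3] = 0.001573 / 0.02432 = 0.06467 M.
Dilution factor = 200.0/18.62 = 10.74, so [stock] = 0.06467 x 10.74 = 0.695 M.

0.695 M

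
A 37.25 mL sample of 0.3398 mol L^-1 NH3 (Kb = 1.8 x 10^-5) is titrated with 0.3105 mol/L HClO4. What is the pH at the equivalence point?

n(NH3) = 0.3398 x 0.03725 = 0.01266 mol; V(HClO4) at equivalence = 0.01266/0.3105 = 0.04077 L.
At equivalence the base is fully converted to NH4+; total volume = 0.07802 L, so [NH4+] = 0.01266/0.07802 = 0.1622 M.
Ka(NH4+) = Kw/Kb = 1.0e-14 / 1.8 x 10^-5 = 5.56e-10.
[H^+] = sqrt(Ka x [NH4+]) = sqrt(5.56e-10 x 0.1622) = 9.49e-6 M.
pH = -log(9.49e-6) = 5.02.

5.02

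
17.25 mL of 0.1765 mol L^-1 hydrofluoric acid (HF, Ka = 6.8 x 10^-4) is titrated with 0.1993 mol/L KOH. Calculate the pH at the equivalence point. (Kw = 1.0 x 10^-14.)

8.07

n(HF) = 0.1765 x 0.01725 = 0.003045 mol; V(KOH) at equivalence = 0.003045/0.1993 = 0.01528 L.
At equivalence all the acid is converted to F-; total volume = 0.01725 + 0.01528 = 0.03253 L, so [F-] = 0.003045/0.03253 = 0.09360 M.
Kb = Kw/Ka = 1.0e-14 / 6.8 x 10^-4 = 1.47e-11.
[OH^-] = sqrt(Kb x [F-]) = sqrt(1.47e-11 x 0.09360) = 1.17e-6 M.
pOH = 5.93, so pH = 14.00 - 5.93 = 8.07.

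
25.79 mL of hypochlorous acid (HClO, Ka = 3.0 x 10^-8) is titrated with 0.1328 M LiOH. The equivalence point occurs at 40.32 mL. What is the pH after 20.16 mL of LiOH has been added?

20.16 mL is exactly half the equivalence volume (40.32/2), i.e. the half-equivalence point.
There, n(HA) = n(A^-), so pH = pKa = -log(3.0 x 10^-8) = 7.52.

7.52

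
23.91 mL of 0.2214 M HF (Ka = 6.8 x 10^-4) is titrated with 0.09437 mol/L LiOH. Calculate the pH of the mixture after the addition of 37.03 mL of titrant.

Initial n(HF) = 0.2214 x 0.02391 = 0.005294 mol.
n(LiOH) added = 0.09437 x 0.03703 = 0.003495 mol, converting that many moles of HF to F-.
Remaining n(HF) = 0.001799 mol; n(F-) = 0.003495 mol.
By Henderson-Hasselbalch, pH = pKa + log([A^-]/[HA]) = 3.17 + log(0.003495/0.001799) = 3.17 + (+0.29) = 3.46.

3.46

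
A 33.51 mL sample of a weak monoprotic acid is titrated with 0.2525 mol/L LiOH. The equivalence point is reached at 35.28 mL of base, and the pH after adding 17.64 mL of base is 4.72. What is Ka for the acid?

1.9 x 10^-5

17.64 mL is half of the equivalence volume, so this is the half-equivalence point where [HA] = [A^-].
At half-equivalence pH = pKa, so pKa = 4.72.
Ka = 10^(-4.72) = 1.9 x 10^-5.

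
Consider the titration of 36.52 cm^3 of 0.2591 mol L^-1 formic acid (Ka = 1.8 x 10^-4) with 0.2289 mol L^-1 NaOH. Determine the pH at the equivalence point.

8.41

n(HCOOH) = 0.2591 x 0.03652 = 0.009462 mol; V(NaOH) at equivalence = 0.009462/0.2289 = 0.04134 L.
At equivalence all the acid is converted to HCOO-; total volume = 0.03652 + 0.04134 = 0.07786 L, so [HCOO-] = 0.009462/0.07786 = 0.1215 M.
Kb = Kw/Ka = 1.0e-14 / 1.8 x 10^-4 = 5.56e-11.
[OH^-] = sqrt(Kb x [HCOO-]) = sqrt(5.56e-11 x 0.1215) = 2.60e-6 M.
pOH = 5.59, so pH = 14.00 - 5.59 = 8.41.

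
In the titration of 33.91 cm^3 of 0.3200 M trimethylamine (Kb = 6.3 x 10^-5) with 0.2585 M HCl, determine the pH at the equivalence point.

5.32

n((CH3)3N) = 0.3200 x 0.03391 = 0.01085 mol; V(HCl) at equivalence = 0.01085/0.2585 = 0.04198 L.
At equivalence the base is fully converted to (CH3)3NH+; total volume = 0.07589 L, so [(CH3)3NH+] = 0.01085/0.07589 = 0.1430 M.
Ka((CH3)3NH+) = Kw/Kb = 1.0e-14 / 6.3 x 10^-5 = 1.59e-10.
[H^+] = sqrt(Ka x [(CH3)3NH+]) = sqrt(1.59e-10 x 0.1430) = 4.76e-6 M.
pH = -log(4.76e-6) = 5.32.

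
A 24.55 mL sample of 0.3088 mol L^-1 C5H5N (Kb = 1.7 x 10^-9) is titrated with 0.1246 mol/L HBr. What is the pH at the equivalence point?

n(C5H5N) = 0.3088 x 0.02455 = 0.007581 mol; V(HBr) at equivalence = 0.007581/0.1246 = 0.06084 L.
At equivalence the base is fully converted to C5H5NH+; total volume = 0.08539 L, so [C5H5NH+] = 0.007581/0.08539 = 0.08878 M.
Ka(C5H5NH+) = Kw/Kb = 1.0e-14 / 1.7 x 10^-9 = 5.88e-6.
[H^+] = sqrt(Ka x [C5H5NH+]) = sqrt(5.88e-6 x 0.08878) = 0.000723 M.
pH = -log(0.000723) = 3.14.

3.14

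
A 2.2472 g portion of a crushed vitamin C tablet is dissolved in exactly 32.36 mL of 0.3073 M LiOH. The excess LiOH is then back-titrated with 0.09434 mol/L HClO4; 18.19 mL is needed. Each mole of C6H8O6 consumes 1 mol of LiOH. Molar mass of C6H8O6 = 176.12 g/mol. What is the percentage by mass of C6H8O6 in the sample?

64.5%

Total n(LiOH) added = 0.3073 x 0.03236 = 0.009944 mol.
n(HClO4) used = 0.09434 x 0.01819 = 0.001716 mol, which equals the excess n(LiOH).
So n(LiOH) consumed by the sample = 0.009944 - 0.001716 = 0.008228 mol.
n(C6H8O6) = 0.008228 / 1 = 0.008228 mol.
mass C6H8O6 = 0.008228 x 176.12 = 1.449 g, so %C6H8O6 = 1.449/2.2472 x 100 = 64.5%.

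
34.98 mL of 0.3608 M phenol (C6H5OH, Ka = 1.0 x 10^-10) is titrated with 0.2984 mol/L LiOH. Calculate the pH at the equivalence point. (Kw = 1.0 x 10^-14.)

n(C6H5OH) = 0.3608 x 0.03498 = 0.01262 mol; V(LiOH) at equivalence = 0.01262/0.2984 = 0.04229 L.
At equivalence all the acid is converted to C6H5O-; total volume = 0.03498 + 0.04229 = 0.07727 L, so [C6H5O-] = 0.01262/0.07727 = 0.1633 M.
Kb = Kw/Ka = 1.0e-14 / 1.0 x 10^-10 = 0.000100.
[OH^-] = sqrt(Kb x [C6H5O-]) = sqrt(0.000100 x 0.1633) = 0.00404 M.
pOH = 2.39, so pH = 14.00 - 2.39 = 11.61.

11.61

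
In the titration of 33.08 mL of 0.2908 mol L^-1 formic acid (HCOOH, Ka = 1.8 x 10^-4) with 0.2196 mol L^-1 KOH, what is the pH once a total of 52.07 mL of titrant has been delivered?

12.33

n(acid) = 0.2908 x 0.03308 = 0.009620 mol; n(KOH) added = 0.2196 x 0.05207 = 0.01143 mol.
Base is in excess by 0.01143 - 0.009620 = 0.001815 mol in a total volume of 0.08515 L.
[OH^-] = 0.001815/0.08515 = 0.02131 M, so pOH = 1.67 and pH = 14.00 - 1.67 = 12.33.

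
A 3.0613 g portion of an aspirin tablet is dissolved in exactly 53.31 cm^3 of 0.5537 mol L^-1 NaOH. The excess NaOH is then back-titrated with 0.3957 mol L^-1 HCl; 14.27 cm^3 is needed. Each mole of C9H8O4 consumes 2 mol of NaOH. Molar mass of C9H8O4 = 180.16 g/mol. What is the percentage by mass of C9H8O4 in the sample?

Total n(NaOH) added = 0.5537 x 0.05331 = 0.02952 mol.
n(HCl) used = 0.3957 x 0.01427 = 0.005647 mol, which equals the excess n(NaOH).
So n(NaOH) consumed by the sample = 0.02952 - 0.005647 = 0.02387 mol.
n(C9H8O4) = 0.02387 / 2 = 0.01194 mol.
mass C9H8O4 = 0.01194 x 180.16 = 2.150 g, so %C9H8O4 = 2.150/3.0613 x 100 = 70.2%.

70.2%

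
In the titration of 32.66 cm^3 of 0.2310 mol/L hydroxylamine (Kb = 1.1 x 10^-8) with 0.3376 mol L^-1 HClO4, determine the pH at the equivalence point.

3.45

n(NH2OH) = 0.2310 x 0.03266 = 0.007544 mol; V(HClO4) at equivalence = 0.007544/0.3376 = 0.02235 L.
At equivalence the base is fully converted to NH3OH+; total volume = 0.05501 L, so [NH3OH+] = 0.007544/0.05501 = 0.1372 M.
Ka(NH3OH+) = Kw/Kb = 1.0e-14 / 1.1 x 10^-8 = 9.09e-7.
[H^+] = sqrt(Ka x [NH3OH+]) = sqrt(9.09e-7 x 0.1372) = 0.000353 M.
pH = -log(0.000353) = 3.45.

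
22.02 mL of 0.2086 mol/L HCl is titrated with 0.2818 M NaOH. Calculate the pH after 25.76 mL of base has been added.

n(acid) = 0.2086 x 0.02202 = 0.004593 mol; n(NaOH) added = 0.2818 x 0.02576 = 0.007259 mol.
Base is in excess by 0.007259 - 0.004593 = 0.002666 mol in a total volume of 0.04778 L.
[OH^-] = 0.002666/0.04778 = 0.05579 M, so pOH = 1.25 and pH = 14.00 - 1.25 = 12.75.

12.75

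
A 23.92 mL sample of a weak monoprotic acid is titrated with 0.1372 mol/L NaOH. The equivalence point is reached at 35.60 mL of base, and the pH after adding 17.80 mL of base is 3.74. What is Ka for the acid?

1.8 x 10^-4

17.80 mL is half of the equivalence volume, so this is the half-equivalence point where [HA] = [A^-].
At half-equivalence pH = pKa, so pKa = 3.74.
Ka = 10^(-3.74) = 1.8 x 10^-4.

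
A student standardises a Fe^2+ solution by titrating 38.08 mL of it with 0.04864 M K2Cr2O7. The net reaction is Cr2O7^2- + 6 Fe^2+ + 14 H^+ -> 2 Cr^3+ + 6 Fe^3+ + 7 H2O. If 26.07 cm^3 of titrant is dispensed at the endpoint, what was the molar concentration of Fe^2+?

0.200 M

n(K2Cr2O7) = 0.04864 x 0.02607 = 0.001268 mol.
From the balanced equation, 1 mol K2Cr2O7 reacts with 6 mol Fe^2+, so n(Fe^2+) = 0.001268 x 6/1 = 0.007608 mol.
[Fe^2+] = 0.007608 / 0.03808 L = 0.200 M.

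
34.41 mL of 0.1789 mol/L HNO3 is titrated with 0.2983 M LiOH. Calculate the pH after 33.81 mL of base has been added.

n(acid) = 0.1789 x 0.03441 = 0.006156 mol; n(LiOH) added = 0.2983 x 0.03381 = 0.01009 mol.
Base is in excess by 0.01009 - 0.006156 = 0.003930 mol in a total volume of 0.06822 L.
[OH^-] = 0.003930/0.06822 = 0.05760 M, so pOH = 1.24 and pH = 14.00 - 1.24 = 12.76.

12.76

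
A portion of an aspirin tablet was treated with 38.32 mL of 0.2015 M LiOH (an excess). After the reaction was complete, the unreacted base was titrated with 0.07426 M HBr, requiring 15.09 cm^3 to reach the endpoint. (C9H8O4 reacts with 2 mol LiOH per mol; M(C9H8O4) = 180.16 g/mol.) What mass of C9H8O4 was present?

Total n(LiOH) added = 0.2015 x 0.03832 = 0.007721 mol.
n(HBr) used = 0.07426 x 0.01509 = 0.001121 mol, which equals the excess n(LiOH).
So n(LiOH) consumed by the sample = 0.007721 - 0.001121 = 0.006601 mol.
n(C9H8O4) = 0.006601 / 2 = 0.003300 mol.
mass = 0.003300 mol x 180.16 g/mol = 0.595 g.

0.595 g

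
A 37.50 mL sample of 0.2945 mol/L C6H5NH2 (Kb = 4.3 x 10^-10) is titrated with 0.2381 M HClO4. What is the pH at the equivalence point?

n(C6H5NH2) = 0.2945 x 0.03750 = 0.01104 mol; V(HClO4) at equivalence = 0.01104/0.2381 = 0.04638 L.
At equivalence the base is fully converted to C6H5NH3+; total volume = 0.08388 L, so [C6H5NH3+] = 0.01104/0.08388 = 0.1317 M.
Ka(C6H5NH3+) = Kw/Kb = 1.0e-14 / 4.3 x 10^-10 = 2.33e-5.
[H^+] = sqrt(Ka x [C6H5NH3+]) = sqrt(2.33e-5 x 0.1317) = 0.00175 M.
pH = -log(0.00175) = 2.76.

2.76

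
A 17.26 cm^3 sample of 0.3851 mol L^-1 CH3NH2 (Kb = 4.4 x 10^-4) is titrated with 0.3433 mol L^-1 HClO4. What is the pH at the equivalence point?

5.69

n(CH3NH2) = 0.3851 x 0.01726 = 0.006647 mol; V(HClO4) at equivalence = 0.006647/0.3433 = 0.01936 L.
At equivalence the base is fully converted to CH3NH3+; total volume = 0.03662 L, so [CH3NH3+] = 0.006647/0.03662 = 0.1815 M.
Ka(CH3NH3+) = Kw/Kb = 1.0e-14 / 4.4 x 10^-4 = 2.27e-11.
[H^+] = sqrt(Ka x [CH3NH3+]) = sqrt(2.27e-11 x 0.1815) = 2.03e-6 M.
pH = -log(2.03e-6) = 5.69.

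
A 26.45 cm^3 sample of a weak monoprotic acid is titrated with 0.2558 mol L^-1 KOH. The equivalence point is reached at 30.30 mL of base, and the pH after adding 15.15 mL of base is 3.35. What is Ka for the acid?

15.15 mL is half of the equivalence volume, so this is the half-equivalence point where [HA] = [A^-].
At half-equivalence pH = pKa, so pKa = 3.35.
Ka = 10^(-3.35) = 4.5 x 10^-4.

4.5 x 10^-4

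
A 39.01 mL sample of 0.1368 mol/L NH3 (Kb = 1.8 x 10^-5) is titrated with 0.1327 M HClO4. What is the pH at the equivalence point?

n(NH3) = 0.1368 x 0.03901 = 0.005337 mol; V(HClO4) at equivalence = 0.005337/0.1327 = 0.04022 L.
At equivalence the base is fully converted to NH4+; total volume = 0.07923 L, so [NH4+] = 0.005337/0.07923 = 0.06736 M.
Ka(NH4+) = Kw/Kb = 1.0e-14 / 1.8 x 10^-5 = 5.56e-10.
[H^+] = sqrt(Ka x [NH4+]) = sqrt(5.56e-10 x 0.06736) = 6.12e-6 M.
pH = -log(6.12e-6) = 5.21.

5.21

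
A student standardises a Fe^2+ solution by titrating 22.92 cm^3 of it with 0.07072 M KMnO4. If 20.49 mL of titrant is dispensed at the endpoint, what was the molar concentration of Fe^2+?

n(KMnO4) = 0.07072 x 0.02049 = 0.001449 mol.
From the balanced equation, 1 mol KMnO4 reacts with 5 mol Fe^2+, so n(Fe^2+) = 0.001449 x 5/1 = 0.007245 mol.
[Fe^2+] = 0.007245 / 0.02292 L = 0.316 M.

0.316 M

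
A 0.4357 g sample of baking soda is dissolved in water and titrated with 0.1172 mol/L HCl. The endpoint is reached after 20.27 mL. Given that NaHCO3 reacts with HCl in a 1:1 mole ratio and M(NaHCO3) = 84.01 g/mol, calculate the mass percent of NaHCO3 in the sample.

45.8%

n(HCl) = 0.1172 x 0.02027 = 0.002376 mol.
n(NaHCO3) = 0.002376 / 1 = 0.002376 mol.
mass of NaHCO3 = 0.002376 x 84.01 = 0.1996 g.
% purity = 0.1996 / 0.4357 x 100 = 45.8%.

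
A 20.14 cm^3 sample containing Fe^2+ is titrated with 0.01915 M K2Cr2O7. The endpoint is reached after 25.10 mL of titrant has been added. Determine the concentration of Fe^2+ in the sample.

n(K2Cr2O7) = 0.01915 x 0.02510 = 0.0004807 mol.
From the balanced equation, 1 mol K2Cr2O7 reacts with 6 mol Fe^2+, so n(Fe^2+) = 0.0004807 x 6/1 = 0.002884 mol.
[Fe^2+] = 0.002884 / 0.02014 L = 0.143 M.

0.143 M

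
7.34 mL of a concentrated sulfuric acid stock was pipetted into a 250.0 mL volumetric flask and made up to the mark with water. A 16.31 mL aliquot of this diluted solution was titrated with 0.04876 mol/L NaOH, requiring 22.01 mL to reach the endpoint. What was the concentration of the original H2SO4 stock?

1.12 M

n(NaOH) = 0.04876 x 0.02201 = 0.001073 mol.
n(H2SO4) in the aliquot = 0.001073 x 1/2 = 0.0005366 mol.
[diluted H2SO4] = 0.0005366 / 0.01631 = 0.03290 M.
Dilution factor = 250.0/7.340 = 34.06, so [stock] = 0.03290 x 34.06 = 1.12 M.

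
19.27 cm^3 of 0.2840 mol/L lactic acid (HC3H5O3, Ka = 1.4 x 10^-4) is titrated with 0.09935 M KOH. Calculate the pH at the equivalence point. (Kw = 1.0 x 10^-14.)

n(HC3H5O3) = 0.2840 x 0.01927 = 0.005473 mol; V(KOH) at equivalence = 0.005473/0.09935 = 0.05508 L.
At equivalence all the acid is converted to C3H5O3-; total volume = 0.01927 + 0.05508 = 0.07435 L, so [C3H5O3-] = 0.005473/0.07435 = 0.07360 M.
Kb = Kw/Ka = 1.0e-14 / 1.4 x 10^-4 = 7.14e-11.
[OH^-] = sqrt(Kb x [C3H5O3-]) = sqrt(7.14e-11 x 0.07360) = 2.29e-6 M.
pOH = 5.64, so pH = 14.00 - 5.64 = 8.36.

8.36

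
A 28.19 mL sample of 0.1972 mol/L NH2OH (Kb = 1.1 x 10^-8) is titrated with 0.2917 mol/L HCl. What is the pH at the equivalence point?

3.49

n(NH2OH) = 0.1972 x 0.02819 = 0.005559 mol; V(HCl) at equivalence = 0.005559/0.2917 = 0.01906 L.
At equivalence the base is fully converted to NH3OH+; total volume = 0.04725 L, so [NH3OH+] = 0.005559/0.04725 = 0.1177 M.
Ka(NH3OH+) = Kw/Kb = 1.0e-14 / 1.1 x 10^-8 = 9.09e-7.
[H^+] = sqrt(Ka x [NH3OH+]) = sqrt(9.09e-7 x 0.1177) = 0.000327 M.
pH = -log(0.000327) = 3.49.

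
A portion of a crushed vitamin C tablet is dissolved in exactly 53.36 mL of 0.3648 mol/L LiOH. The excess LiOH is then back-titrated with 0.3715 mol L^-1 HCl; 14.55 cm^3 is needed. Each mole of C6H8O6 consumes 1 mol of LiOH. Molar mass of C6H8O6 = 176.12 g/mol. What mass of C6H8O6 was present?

Total n(LiOH) added = 0.3648 x 0.05336 = 0.01947 mol.
n(HCl) used = 0.3715 x 0.01455 = 0.005405 mol, which equals the excess n(LiOH).
So n(LiOH) consumed by the sample = 0.01947 - 0.005405 = 0.01406 mol.
n(C6H8O6) = 0.01406 / 1 = 0.01406 mol.
mass = 0.01406 mol x 176.12 g/mol = 2.48 g.

2.48 g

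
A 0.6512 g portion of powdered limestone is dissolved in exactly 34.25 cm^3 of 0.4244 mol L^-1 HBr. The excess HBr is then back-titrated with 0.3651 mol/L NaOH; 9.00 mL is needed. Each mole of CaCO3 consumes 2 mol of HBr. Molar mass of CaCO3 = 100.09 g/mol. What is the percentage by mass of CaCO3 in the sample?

Total n(HBr) added = 0.4244 x 0.03425 = 0.01454 mol.
n(NaOH) used = 0.3651 x 0.009000 = 0.003286 mol, which equals the excess n(HBr).
So n(HBr) consumed by the sample = 0.01454 - 0.003286 = 0.01125 mol.
n(CaCO3) = 0.01125 / 2 = 0.005625 mol.
mass CaCO3 = 0.005625 x 100.09 = 0.5630 g, so %CaCO3 = 0.5630/0.6512 x 100 = 86.5%.

86.5%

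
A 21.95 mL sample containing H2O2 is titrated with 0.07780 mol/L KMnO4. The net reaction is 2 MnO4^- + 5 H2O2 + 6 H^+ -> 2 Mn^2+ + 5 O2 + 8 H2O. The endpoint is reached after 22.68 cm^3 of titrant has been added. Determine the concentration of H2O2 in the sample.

n(KMnO4) = 0.07780 x 0.02268 = 0.001765 mol.
From the balanced equation, 2 mol KMnO4 reacts with 5 mol H2O2, so n(H2O2) = 0.001765 x 5/2 = 0.004411 mol.
[H2O2] = 0.004411 / 0.02195 L = 0.201 M.

0.201 M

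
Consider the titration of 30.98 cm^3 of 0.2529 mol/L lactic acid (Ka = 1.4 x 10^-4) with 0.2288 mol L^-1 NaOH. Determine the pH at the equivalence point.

n(HC3H5O3) = 0.2529 x 0.03098 = 0.007835 mol; V(NaOH) at equivalence = 0.007835/0.2288 = 0.03424 L.
At equivalence all the acid is converted to C3H5O3-; total volume = 0.03098 + 0.03424 = 0.06522 L, so [C3H5O3-] = 0.007835/0.06522 = 0.1201 M.
Kb = Kw/Ka = 1.0e-14 / 1.4 x 10^-4 = 7.14e-11.
[OH^-] = sqrt(Kb x [C3H5O3-]) = sqrt(7.14e-11 x 0.1201) = 2.93e-6 M.
pOH = 5.53, so pH = 14.00 - 5.53 = 8.47.

8.47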